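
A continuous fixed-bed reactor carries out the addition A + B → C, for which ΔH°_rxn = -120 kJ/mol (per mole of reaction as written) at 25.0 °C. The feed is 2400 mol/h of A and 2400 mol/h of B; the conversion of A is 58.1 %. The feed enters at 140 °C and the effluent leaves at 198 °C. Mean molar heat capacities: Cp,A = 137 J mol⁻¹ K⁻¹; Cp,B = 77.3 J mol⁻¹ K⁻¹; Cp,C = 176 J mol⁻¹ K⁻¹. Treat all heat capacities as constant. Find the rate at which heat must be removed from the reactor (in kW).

Q_out = 40.8 kW

Extent of reaction ξ = 0.581 × 2400 = 1394.4 mol/h
Reaction term: ξ·ΔH°_rxn = 1394.4 × -120 = -167330 kJ/h
Sensible, feed 140→25 °C: -59147 kJ/h
Outlet flows (mol/h): A 1005.6, B 1005.6, C 1394.4
Sensible, products 25→198 °C: 79738 kJ/h
Q = ΔH = -146740 kJ/h = -40.76 kW
Heat removed = 40.76 kW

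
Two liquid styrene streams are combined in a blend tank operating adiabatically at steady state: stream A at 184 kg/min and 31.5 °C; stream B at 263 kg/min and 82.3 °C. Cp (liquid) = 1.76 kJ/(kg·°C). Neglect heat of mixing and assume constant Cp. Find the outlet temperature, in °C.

T_out = 61.4 °C

Energy balance with Q = 0: Σ ṁᵢCp,ᵢ(T_out − Tᵢ) = 0
Σ ṁᵢCp,ᵢTᵢ = 184×1.76×31.5 + 263×1.76×82.3 = 48296
Σ ṁᵢCp,ᵢ = 184×1.76 + 263×1.76 = 786.72
T_out = 48296 / 786.72 = 61.389 °C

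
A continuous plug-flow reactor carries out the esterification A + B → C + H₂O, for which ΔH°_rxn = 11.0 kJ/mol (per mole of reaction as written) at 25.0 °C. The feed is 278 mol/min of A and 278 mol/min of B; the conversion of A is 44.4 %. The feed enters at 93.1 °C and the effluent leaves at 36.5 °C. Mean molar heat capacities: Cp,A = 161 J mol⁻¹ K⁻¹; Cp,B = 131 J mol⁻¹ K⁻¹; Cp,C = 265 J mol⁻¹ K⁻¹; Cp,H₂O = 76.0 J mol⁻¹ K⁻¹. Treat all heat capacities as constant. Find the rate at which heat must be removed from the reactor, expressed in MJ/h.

Extent of reaction ξ = 0.444 × 278 = 123.43 mol/min
Reaction term: ξ·ΔH°_rxn = 123.43 × 11.0 = 1357.8 kJ/min
Sensible, feed 93.1→25 °C: -5528.1 kJ/min
Outlet flows (mol/min): A 154.57, B 154.57, C 123.43, H₂O 123.43
Sensible, products 25→36.5 °C: 1003.1 kJ/min
Q = ΔH = -3167.3 kJ/min = -52.788 kW
Heat removed = 190.04 MJ/h

Q_out = 190 MJ/h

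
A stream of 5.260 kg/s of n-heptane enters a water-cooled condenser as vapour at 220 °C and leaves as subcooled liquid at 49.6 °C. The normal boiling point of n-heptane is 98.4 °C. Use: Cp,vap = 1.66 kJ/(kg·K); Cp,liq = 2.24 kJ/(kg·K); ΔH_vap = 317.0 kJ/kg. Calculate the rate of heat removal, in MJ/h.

Q_c = 11900 MJ/h

vapour 220→98.4 °C: -201.86 kJ/kg
condensation at 98.4 °C: -317 kJ/kg
liquid 98.4→49.6 °C: -109.31 kJ/kg
Δh = -201.86 + -317 + -109.31 = -628.17 kJ/kg
Q = ṁ·Δh = 5.260 kg/s × -628.17 kJ/kg = -3304.2 kJ/s
|Q| = 3304.2 kW = 11895 MJ/h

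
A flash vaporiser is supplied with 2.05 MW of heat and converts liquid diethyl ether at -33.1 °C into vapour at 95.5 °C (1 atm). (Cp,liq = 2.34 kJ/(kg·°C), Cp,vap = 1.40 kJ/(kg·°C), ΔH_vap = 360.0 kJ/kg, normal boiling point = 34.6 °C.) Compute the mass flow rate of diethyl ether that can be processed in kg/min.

ṁ = 204 kg/min

Δh = 2.34×(34.6−-33.1) + 360.0 + 1.40×(95.5−34.6) = 603.68 kJ/kg
Q = 2.05 MW = 2050 kJ/s = 123000 kJ/min
ṁ = Q/Δh = 123000 / 603.68 = 203.75 kg/min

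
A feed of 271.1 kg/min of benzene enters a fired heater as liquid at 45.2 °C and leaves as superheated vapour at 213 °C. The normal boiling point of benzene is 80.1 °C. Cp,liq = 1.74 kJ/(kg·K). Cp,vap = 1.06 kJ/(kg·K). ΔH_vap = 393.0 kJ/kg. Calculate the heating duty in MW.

Q = 2.69 MW

liquid 45.2→80.1 °C: 60.726 kJ/kg
vaporisation at 80.1 °C: 393 kJ/kg
vapour 80.1→213 °C: 140.87 kJ/kg
Δh = 60.726 + 393 + 140.87 = 594.6 kJ/kg
Q = ṁ·Δh = 271.1 kg/min × 594.6 kJ/kg = 161200 kJ/min
|Q| = 2686.6 kW = 2.6866 MW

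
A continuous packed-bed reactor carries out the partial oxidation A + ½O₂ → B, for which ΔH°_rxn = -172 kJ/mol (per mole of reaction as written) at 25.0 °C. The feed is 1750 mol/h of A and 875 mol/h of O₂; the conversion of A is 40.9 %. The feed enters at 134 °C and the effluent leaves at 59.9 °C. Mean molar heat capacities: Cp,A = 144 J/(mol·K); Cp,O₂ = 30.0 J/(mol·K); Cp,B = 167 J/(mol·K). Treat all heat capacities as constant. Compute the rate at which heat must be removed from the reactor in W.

Q_out = 39900 W

Extent of reaction ξ = 0.409 × 1750 = 715.75 mol/h
Reaction term: ξ·ΔH°_rxn = 715.75 × -172 = -123110 kJ/h
Sensible, feed 134→25 °C: -30329 kJ/h
Outlet flows (mol/h): A 1034.2, O₂ 517.12, B 715.75
Sensible, products 25→59.9 °C: 9910.8 kJ/h
Q = ΔH = -143530 kJ/h = -39.869 kW
Heat removed = 39869 W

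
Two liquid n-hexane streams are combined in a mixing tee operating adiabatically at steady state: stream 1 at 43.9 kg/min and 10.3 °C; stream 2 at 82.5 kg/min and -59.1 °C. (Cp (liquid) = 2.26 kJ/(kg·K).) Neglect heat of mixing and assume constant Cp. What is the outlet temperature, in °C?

No heat crosses the boundary, so H_out = H_in.
T_out = Σ ṁᵢCp,ᵢTᵢ / Σ ṁᵢCp,ᵢ
      = -9997.3 / 285.66 = -34.997 °C

T_out = -35.0 °C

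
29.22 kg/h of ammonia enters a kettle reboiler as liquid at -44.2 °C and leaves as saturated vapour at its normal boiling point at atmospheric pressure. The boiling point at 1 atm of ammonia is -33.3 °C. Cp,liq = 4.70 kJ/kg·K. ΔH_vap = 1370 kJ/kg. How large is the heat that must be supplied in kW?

liquid -44.2→-33.3 °C: 51.23 kJ/kg
vaporisation at -33.3 °C: 1370 kJ/kg
Δh = 51.23 + 1370 = 1421.2 kJ/kg
Q = ṁ·Δh = 29.22 kg/h × 1421.2 kJ/kg = 41528 kJ/h
|Q| = 11.536 kW

Q = 11.5 kW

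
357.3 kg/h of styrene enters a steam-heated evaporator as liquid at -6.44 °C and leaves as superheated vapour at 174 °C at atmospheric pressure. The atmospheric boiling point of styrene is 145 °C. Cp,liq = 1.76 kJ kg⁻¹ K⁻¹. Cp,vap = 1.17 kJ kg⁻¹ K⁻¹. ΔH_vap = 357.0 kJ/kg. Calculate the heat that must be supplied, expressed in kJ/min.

Q = 3920 kJ/min

liquid -6.44→145 °C: 266.53 kJ/kg
vaporisation at 145 °C: 357 kJ/kg
vapour 145→174 °C: 33.93 kJ/kg
Δh = 266.53 + 357 + 33.93 = 657.46 kJ/kg
Q = ṁ·Δh = 357.3 kg/h × 657.46 kJ/kg = 234910 kJ/h
|Q| = 65.253 kW = 3915.2 kJ/min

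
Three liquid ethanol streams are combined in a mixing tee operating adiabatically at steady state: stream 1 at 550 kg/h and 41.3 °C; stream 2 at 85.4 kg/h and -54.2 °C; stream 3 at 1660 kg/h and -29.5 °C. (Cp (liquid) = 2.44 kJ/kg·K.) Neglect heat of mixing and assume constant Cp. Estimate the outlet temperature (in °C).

T_out = -13.5 °C

No heat crosses the boundary, so H_out = H_in.
Σ ṁᵢCp,ᵢTᵢ = 550×2.44×41.3 + 85.4×2.44×-54.2 + 1660×2.44×-29.5 = -75356
Σ ṁᵢCp,ᵢ = 550×2.44 + 85.4×2.44 + 1660×2.44 = 5600.8
T_out = -75356 / 5600.8 = -13.455 °C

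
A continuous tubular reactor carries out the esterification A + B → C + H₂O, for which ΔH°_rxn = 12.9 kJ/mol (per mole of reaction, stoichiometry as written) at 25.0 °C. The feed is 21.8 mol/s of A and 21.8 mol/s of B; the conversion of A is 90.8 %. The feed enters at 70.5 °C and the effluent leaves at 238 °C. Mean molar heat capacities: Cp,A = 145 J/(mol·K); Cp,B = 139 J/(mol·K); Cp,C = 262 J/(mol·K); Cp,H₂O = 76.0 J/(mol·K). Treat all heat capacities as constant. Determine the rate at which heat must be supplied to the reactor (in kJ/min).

Q_in = 91200 kJ/min

Extent of reaction ξ = 0.908 × 21.8 = 19.794 mol/s
Reaction term: ξ·ΔH°_rxn = 19.794 × 12.9 = 255.35 kJ/s
Sensible, feed 70.5→25 °C: -281.7 kJ/s
Outlet flows (mol/s): A 2.0056, B 2.0056, C 19.794, H₂O 19.794
Sensible, products 25→238 °C: 1546.4 kJ/s
Q = ΔH = 1520 kJ/s = 1520 kW
Heat supplied = 91203 kJ/min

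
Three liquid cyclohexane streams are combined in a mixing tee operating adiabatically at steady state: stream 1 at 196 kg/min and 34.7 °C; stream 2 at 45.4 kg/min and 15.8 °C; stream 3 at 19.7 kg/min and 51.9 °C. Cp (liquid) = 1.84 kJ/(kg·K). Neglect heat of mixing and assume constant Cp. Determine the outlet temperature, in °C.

T_out = 32.7 °C

No heat crosses the boundary, so H_out = H_in.
Σ ṁᵢCp,ᵢTᵢ = 196×1.84×34.7 + 45.4×1.84×15.8 + 19.7×1.84×51.9 = 15715
Σ ṁᵢCp,ᵢ = 196×1.84 + 45.4×1.84 + 19.7×1.84 = 480.42
T_out = 15715 / 480.42 = 32.711 °C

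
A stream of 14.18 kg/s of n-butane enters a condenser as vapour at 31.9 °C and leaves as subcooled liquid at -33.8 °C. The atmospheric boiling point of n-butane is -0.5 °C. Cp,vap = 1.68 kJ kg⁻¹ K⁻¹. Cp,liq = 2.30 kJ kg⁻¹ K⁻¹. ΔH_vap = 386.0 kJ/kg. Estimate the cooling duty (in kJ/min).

Q_c = 440000 kJ/min

vapour 31.9→-0.5 °C: -54.432 kJ/kg
condensation at -0.5 °C: -386 kJ/kg
liquid -0.5→-33.8 °C: -76.59 kJ/kg
Δh = -54.432 + -386 + -76.59 = -517.02 kJ/kg
Q = ṁ·Δh = 14.18 kg/s × -517.02 kJ/kg = -7331.4 kJ/s
|Q| = 7331.4 kW = 439880 kJ/min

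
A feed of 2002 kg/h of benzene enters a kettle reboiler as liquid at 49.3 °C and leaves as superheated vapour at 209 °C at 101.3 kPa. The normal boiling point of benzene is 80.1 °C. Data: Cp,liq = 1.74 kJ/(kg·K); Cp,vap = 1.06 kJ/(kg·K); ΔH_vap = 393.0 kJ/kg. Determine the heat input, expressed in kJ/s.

liquid 49.3→80.1 °C: 53.592 kJ/kg
vaporisation at 80.1 °C: 393 kJ/kg
vapour 80.1→209 °C: 136.63 kJ/kg
Δh = 53.592 + 393 + 136.63 = 583.23 kJ/kg
Q = ṁ·Δh = 2002 kg/h × 583.23 kJ/kg = 1.1676e+06 kJ/h
|Q| = 324.34 kW

Q = 324 kJ/s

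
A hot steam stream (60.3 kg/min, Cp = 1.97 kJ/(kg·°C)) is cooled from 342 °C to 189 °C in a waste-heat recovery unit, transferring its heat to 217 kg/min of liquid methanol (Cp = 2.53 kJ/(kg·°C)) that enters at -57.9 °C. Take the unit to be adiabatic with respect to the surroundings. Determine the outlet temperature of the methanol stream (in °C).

T_c,out = -24.8 °C

Heat released by hot stream: Q = 60.3 × 1.97 × (342 − 189) = 18175 kJ/min
Energy balance on cold side (adiabatic exchanger): Q = ṁ_c·Cp_c·(T_c,out − T_c,in)
T_c,out = -57.9 + 18175/(217 × 2.53) = -24.795 °C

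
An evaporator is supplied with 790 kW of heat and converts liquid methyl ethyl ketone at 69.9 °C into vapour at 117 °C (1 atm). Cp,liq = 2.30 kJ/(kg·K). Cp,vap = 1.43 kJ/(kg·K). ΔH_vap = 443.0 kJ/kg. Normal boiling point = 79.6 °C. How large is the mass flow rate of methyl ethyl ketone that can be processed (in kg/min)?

Δh = 2.30×(79.6−69.9) + 443.0 + 1.43×(117−79.6) = 518.79 kJ/kg
Q = 790 kW = 790 kJ/s = 47400 kJ/min
ṁ = Q/Δh = 47400 / 518.79 = 91.366 kg/min

ṁ = 91.4 kg/min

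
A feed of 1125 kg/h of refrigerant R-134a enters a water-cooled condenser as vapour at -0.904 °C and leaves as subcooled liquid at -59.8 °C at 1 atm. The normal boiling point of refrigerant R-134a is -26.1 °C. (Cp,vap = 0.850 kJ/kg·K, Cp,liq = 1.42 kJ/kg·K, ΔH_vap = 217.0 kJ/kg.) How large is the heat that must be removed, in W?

vapour -0.904→-26.1 °C: -21.417 kJ/kg
condensation at -26.1 °C: -217 kJ/kg
liquid -26.1→-59.8 °C: -47.854 kJ/kg
Δh = -21.417 + -217 + -47.854 = -286.27 kJ/kg
Q = ṁ·Δh = 1125 kg/h × -286.27 kJ/kg = -322050 kJ/h
|Q| = 89.46 kW = 89460 W

Q_c = 89500 W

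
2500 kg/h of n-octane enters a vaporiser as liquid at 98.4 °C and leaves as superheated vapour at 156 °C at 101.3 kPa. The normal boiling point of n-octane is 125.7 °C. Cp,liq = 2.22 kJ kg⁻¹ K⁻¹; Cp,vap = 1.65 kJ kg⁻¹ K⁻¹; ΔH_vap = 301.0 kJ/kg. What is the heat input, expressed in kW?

liquid 98.4→125.7 °C: 60.606 kJ/kg
vaporisation at 125.7 °C: 301 kJ/kg
vapour 125.7→156 °C: 49.995 kJ/kg
Δh = 60.606 + 301 + 49.995 = 411.6 kJ/kg
Q = ṁ·Δh = 2500 kg/h × 411.6 kJ/kg = 1.029e+06 kJ/h
|Q| = 285.83 kW

Q = 286 kW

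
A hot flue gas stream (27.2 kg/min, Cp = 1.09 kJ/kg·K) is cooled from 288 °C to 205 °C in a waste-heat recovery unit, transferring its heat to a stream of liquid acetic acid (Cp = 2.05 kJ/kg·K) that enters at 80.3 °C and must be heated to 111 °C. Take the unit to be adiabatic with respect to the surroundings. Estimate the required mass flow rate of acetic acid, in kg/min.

ṁ_c = 39.1 kg/min

Heat released by hot stream: Q = 27.2 × 1.09 × (288 − 205) = 2460.8 kJ/min
Energy balance on cold side (adiabatic exchanger): Q = ṁ_c·Cp_c·(T_c,out − T_c,in)
ṁ_c = 2460.8 / [2.05 × (111 − 80.3)] = 39.1 kg/min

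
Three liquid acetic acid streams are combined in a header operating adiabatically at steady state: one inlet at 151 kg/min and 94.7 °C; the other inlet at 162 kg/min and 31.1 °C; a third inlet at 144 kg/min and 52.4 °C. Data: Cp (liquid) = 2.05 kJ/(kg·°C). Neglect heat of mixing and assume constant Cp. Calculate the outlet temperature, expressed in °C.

No heat crosses the boundary, so H_out = H_in.
Σ ṁᵢCp,ᵢTᵢ = 151×2.05×94.7 + 162×2.05×31.1 + 144×2.05×52.4 = 55111
Σ ṁᵢCp,ᵢ = 151×2.05 + 162×2.05 + 144×2.05 = 936.85
T_out = 55111 / 936.85 = 58.826 °C

T_out = 58.8 °C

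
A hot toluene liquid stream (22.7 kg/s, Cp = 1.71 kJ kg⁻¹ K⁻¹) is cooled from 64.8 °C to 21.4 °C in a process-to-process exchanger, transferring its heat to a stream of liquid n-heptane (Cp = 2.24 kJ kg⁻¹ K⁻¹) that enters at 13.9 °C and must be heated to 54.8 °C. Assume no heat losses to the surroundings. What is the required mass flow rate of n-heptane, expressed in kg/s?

ṁ_c = 18.4 kg/s

Heat released by hot stream: Q = 22.7 × 1.71 × (64.8 − 21.4) = 1684.7 kJ/s
Energy balance on cold side (adiabatic exchanger): Q = ṁ_c·Cp_c·(T_c,out − T_c,in)
ṁ_c = 1684.7 / [2.24 × (54.8 − 13.9)] = 18.388 kg/s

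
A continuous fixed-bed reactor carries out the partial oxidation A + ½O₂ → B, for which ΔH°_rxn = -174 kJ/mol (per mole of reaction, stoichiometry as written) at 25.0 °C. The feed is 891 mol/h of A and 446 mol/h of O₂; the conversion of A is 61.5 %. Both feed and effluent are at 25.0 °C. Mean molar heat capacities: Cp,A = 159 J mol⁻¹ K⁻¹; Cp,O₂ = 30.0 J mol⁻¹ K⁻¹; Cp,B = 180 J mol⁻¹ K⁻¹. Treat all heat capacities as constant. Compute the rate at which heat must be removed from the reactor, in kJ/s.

Extent of reaction ξ = 0.615 × 891 = 547.97 mol/h
Reaction term: ξ·ΔH°_rxn = 547.97 × -174 = -95346 kJ/h
Q = ΔH = -95346 kJ/h = -26.485 kW
Heat removed = 26.485 kJ/s

Q_out = 26.5 kJ/s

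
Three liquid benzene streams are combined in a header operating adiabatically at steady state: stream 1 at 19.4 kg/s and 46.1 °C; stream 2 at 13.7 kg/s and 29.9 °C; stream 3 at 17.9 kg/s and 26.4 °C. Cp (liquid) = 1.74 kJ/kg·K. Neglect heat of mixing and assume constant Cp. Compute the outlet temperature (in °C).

T_out = 34.8 °C

Energy balance with Q = 0: Σ ṁᵢCp,ᵢ(T_out − Tᵢ) = 0
T_out = Σ ṁᵢCp,ᵢTᵢ / Σ ṁᵢCp,ᵢ
      = 3091.2 / 88.74 = 34.834 °C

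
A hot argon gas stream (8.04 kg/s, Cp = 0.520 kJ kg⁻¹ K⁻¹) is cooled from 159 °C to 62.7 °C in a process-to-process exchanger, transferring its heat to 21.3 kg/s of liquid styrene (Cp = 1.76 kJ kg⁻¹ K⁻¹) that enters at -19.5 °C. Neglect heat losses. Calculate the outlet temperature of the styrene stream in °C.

T_c,out = -8.76 °C

Heat released by hot stream: Q = 8.04 × 0.520 × (159 − 62.7) = 402.61 kJ/s
Energy balance on cold side (adiabatic exchanger): Q = ṁ_c·Cp_c·(T_c,out − T_c,in)
T_c,out = -19.5 + 402.61/(21.3 × 1.76) = -8.7603 °C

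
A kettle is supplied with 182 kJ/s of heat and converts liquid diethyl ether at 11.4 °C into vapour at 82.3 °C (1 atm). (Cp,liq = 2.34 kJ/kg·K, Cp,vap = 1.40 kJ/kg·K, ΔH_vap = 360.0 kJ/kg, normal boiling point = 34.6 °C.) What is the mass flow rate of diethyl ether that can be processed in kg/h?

Δh = 2.34×(34.6−11.4) + 360.0 + 1.40×(82.3−34.6) = 481.07 kJ/kg
Q = 182 kJ/s = 182 kJ/s = 655200 kJ/h
ṁ = Q/Δh = 655200 / 481.07 = 1362 kg/h

ṁ = 1360 kg/h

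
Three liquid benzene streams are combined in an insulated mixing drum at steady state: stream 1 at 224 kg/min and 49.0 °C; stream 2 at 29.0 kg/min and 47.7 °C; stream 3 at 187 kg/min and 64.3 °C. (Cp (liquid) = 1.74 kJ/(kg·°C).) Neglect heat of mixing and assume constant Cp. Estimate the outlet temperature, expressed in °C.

Adiabatic, steady state ⇒ Σ ṁᵢCp,ᵢ(T_out − Tᵢ) = 0
T_out = Σ ṁᵢCp,ᵢTᵢ / Σ ṁᵢCp,ᵢ
      = 42427 / 765.6 = 55.417 °C

T_out = 55.4 °C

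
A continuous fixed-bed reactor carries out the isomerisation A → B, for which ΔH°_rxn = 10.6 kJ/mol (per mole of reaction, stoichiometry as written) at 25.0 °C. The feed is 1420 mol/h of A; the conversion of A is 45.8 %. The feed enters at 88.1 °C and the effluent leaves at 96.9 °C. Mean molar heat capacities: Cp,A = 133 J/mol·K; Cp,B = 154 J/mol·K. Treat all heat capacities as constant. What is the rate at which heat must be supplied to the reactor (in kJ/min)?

Extent of reaction ξ = 0.458 × 1420 = 650.36 mol/h
Reaction term: ξ·ΔH°_rxn = 650.36 × 10.6 = 6893.8 kJ/h
Sensible, feed 88.1→25 °C: -11917 kJ/h
Outlet flows (mol/h): A 769.64, B 650.36
Sensible, products 25→96.9 °C: 14561 kJ/h
Q = ΔH = 9537.8 kJ/h = 2.6494 kW
Heat supplied = 158.96 kJ/min

Q_in = 159 kJ/min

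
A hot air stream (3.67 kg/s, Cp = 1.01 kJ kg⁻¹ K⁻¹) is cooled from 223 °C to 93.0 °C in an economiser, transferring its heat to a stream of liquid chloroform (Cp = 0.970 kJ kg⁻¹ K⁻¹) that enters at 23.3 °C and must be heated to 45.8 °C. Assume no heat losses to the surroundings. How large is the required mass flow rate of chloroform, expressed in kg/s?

Heat released by hot stream: Q = 3.67 × 1.01 × (223 − 93.0) = 481.87 kJ/s
Energy balance on cold side (adiabatic exchanger): Q = ṁ_c·Cp_c·(T_c,out − T_c,in)
ṁ_c = 481.87 / [0.970 × (45.8 − 23.3)] = 22.079 kg/s

ṁ_c = 22.1 kg/s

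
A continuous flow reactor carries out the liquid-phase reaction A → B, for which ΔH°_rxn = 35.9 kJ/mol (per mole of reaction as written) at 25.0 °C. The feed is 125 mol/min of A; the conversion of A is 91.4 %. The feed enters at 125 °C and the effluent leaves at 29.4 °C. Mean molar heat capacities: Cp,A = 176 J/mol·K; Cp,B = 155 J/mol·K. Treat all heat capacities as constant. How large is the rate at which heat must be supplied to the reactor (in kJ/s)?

Q_in = 33.1 kJ/s

Extent of reaction ξ = 0.914 × 125 = 114.25 mol/min
Reaction term: ξ·ΔH°_rxn = 114.25 × 35.9 = 4101.6 kJ/min
Sensible, feed 125→25 °C: -2200 kJ/min
Outlet flows (mol/min): A 10.75, B 114.25
Sensible, products 25→29.4 °C: 86.243 kJ/min
Q = ΔH = 1987.8 kJ/min = 33.13 kW
Heat supplied = 33.13 kJ/s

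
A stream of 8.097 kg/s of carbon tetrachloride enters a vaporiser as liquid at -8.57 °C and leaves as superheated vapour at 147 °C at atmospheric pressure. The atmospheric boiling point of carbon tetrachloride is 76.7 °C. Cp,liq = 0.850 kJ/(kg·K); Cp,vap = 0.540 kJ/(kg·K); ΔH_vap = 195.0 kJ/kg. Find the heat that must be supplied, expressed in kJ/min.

Q = 148000 kJ/min

liquid -8.57→76.7 °C: 72.48 kJ/kg
vaporisation at 76.7 °C: 195 kJ/kg
vapour 76.7→147 °C: 37.962 kJ/kg
Δh = 72.48 + 195 + 37.962 = 305.44 kJ/kg
Q = ṁ·Δh = 8.097 kg/s × 305.44 kJ/kg = 2473.2 kJ/s
|Q| = 2473.2 kW = 148390 kJ/min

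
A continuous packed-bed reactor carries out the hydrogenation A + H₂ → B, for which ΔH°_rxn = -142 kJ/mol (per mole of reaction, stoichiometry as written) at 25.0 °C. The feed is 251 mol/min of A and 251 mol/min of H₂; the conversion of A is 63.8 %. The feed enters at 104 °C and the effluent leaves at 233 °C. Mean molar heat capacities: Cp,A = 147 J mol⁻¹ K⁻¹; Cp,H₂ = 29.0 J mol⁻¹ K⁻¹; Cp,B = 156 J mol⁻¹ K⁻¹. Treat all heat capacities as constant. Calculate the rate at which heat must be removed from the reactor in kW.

Extent of reaction ξ = 0.638 × 251 = 160.14 mol/min
Reaction term: ξ·ΔH°_rxn = 160.14 × -142 = -22740 kJ/min
Sensible, feed 104→25 °C: -3489.9 kJ/min
Outlet flows (mol/min): A 90.862, H₂ 90.862, B 160.14
Sensible, products 25→233 °C: 8522.4 kJ/min
Q = ΔH = -17707 kJ/min = -295.12 kW
Heat removed = 295.12 kW

Q_out = 295 kW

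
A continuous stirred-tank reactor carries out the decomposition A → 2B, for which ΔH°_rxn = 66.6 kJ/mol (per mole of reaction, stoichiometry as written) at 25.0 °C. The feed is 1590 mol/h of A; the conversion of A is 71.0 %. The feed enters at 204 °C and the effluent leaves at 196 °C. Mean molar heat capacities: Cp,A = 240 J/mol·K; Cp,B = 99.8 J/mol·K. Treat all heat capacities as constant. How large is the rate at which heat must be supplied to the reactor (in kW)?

Extent of reaction ξ = 0.710 × 1590 = 1128.9 mol/h
Reaction term: ξ·ΔH°_rxn = 1128.9 × 66.6 = 75185 kJ/h
Sensible, feed 204→25 °C: -68306 kJ/h
Outlet flows (mol/h): A 461.1, B 2257.8
Sensible, products 25→196 °C: 57455 kJ/h
Q = ΔH = 64333 kJ/h = 17.87 kW
Heat supplied = 17.87 kW

Q_in = 17.9 kW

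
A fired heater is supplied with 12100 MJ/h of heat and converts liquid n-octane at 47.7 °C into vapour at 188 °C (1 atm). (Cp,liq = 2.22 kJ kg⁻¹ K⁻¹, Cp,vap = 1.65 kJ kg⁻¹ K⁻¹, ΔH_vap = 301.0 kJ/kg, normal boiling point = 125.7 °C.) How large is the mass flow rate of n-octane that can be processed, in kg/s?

ṁ = 5.83 kg/s

Δh = 2.22×(125.7−47.7) + 301.0 + 1.65×(188−125.7) = 576.96 kJ/kg
Q = 12100 MJ/h = 3361.1 kJ/s = 3361.1 kJ/s
ṁ = Q/Δh = 3361.1 / 576.96 = 5.8256 kg/s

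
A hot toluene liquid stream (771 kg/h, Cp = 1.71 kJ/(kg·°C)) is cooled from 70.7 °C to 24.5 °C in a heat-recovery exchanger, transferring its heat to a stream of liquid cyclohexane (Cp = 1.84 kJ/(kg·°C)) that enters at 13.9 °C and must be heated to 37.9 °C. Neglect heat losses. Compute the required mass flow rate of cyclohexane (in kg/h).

Heat released by hot stream: Q = 771 × 1.71 × (70.7 − 24.5) = 60911 kJ/h
Energy balance on cold side (adiabatic exchanger): Q = ṁ_c·Cp_c·(T_c,out − T_c,in)
ṁ_c = 60911 / [1.84 × (37.9 − 13.9)] = 1379.3 kg/h

ṁ_c = 1380 kg/h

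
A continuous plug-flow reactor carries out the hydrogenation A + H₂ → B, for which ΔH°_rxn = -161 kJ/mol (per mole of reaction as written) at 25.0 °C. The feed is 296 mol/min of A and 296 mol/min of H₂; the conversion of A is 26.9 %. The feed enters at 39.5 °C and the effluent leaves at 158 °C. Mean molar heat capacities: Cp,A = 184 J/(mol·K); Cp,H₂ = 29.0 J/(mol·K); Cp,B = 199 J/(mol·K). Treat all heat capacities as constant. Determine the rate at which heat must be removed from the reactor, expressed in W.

Extent of reaction ξ = 0.269 × 296 = 79.624 mol/min
Reaction term: ξ·ΔH°_rxn = 79.624 × -161 = -12819 kJ/min
Sensible, feed 39.5→25 °C: -914.2 kJ/min
Outlet flows (mol/min): A 216.38, H₂ 216.38, B 79.624
Sensible, products 25→158 °C: 8237.1 kJ/min
Q = ΔH = -5496.5 kJ/min = -91.609 kW
Heat removed = 91609 W

Q_out = 91600 W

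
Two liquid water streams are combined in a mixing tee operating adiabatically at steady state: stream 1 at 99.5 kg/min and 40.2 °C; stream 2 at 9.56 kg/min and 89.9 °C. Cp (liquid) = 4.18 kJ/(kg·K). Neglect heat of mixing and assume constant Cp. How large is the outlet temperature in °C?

Energy balance with Q = 0: Σ ṁᵢCp,ᵢ(T_out − Tᵢ) = 0
Σ ṁᵢCp,ᵢTᵢ = 99.5×4.18×40.2 + 9.56×4.18×89.9 = 20312
Σ ṁᵢCp,ᵢ = 99.5×4.18 + 9.56×4.18 = 455.87
T_out = 20312 / 455.87 = 44.557 °C

T_out = 44.6 °C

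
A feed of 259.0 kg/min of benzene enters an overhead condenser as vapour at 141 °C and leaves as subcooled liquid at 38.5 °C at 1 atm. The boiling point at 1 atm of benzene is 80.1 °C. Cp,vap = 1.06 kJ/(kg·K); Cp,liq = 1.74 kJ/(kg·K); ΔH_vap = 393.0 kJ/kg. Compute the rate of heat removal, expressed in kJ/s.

vapour 141→80.1 °C: -64.554 kJ/kg
condensation at 80.1 °C: -393 kJ/kg
liquid 80.1→38.5 °C: -72.384 kJ/kg
Δh = -64.554 + -393 + -72.384 = -529.94 kJ/kg
Q = ṁ·Δh = 259.0 kg/min × -529.94 kJ/kg = -137250 kJ/min
|Q| = 2287.6 kW

Q_c = 2290 kJ/s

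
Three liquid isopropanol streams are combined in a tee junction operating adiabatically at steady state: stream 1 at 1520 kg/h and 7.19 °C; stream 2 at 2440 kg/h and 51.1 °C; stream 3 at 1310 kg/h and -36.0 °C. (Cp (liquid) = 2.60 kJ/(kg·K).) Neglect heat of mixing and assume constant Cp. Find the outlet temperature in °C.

Energy balance with Q = 0: Σ ṁᵢCp,ᵢ(T_out − Tᵢ) = 0
Σ ṁᵢCp,ᵢTᵢ = 1520×2.60×7.19 + 2440×2.60×51.1 + 1310×2.60×-36.0 = 229980
Σ ṁᵢCp,ᵢ = 1520×2.60 + 2440×2.60 + 1310×2.60 = 13702
T_out = 229980 / 13702 = 16.784 °C

T_out = 16.8 °C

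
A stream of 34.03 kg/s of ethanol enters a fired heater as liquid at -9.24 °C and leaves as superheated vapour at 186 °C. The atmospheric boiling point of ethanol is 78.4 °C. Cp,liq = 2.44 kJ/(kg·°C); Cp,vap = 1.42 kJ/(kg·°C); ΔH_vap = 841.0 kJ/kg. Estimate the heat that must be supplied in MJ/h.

Q = 148000 MJ/h

liquid -9.24→78.4 °C: 213.84 kJ/kg
vaporisation at 78.4 °C: 841 kJ/kg
vapour 78.4→186 °C: 152.79 kJ/kg
Δh = 213.84 + 841 + 152.79 = 1207.6 kJ/kg
Q = ṁ·Δh = 34.03 kg/s × 1207.6 kJ/kg = 41096 kJ/s
|Q| = 41096 kW = 147940 MJ/h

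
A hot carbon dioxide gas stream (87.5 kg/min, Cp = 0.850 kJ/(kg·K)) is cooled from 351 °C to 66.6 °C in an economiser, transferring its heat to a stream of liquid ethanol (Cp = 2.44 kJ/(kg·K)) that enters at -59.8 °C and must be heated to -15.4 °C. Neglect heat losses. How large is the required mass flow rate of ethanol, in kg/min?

Heat released by hot stream: Q = 87.5 × 0.850 × (351 − 66.6) = 21152 kJ/min
Energy balance on cold side (adiabatic exchanger): Q = ṁ_c·Cp_c·(T_c,out − T_c,in)
ṁ_c = 21152 / [2.44 × (-15.4 − -59.8)] = 195.25 kg/min

ṁ_c = 195 kg/min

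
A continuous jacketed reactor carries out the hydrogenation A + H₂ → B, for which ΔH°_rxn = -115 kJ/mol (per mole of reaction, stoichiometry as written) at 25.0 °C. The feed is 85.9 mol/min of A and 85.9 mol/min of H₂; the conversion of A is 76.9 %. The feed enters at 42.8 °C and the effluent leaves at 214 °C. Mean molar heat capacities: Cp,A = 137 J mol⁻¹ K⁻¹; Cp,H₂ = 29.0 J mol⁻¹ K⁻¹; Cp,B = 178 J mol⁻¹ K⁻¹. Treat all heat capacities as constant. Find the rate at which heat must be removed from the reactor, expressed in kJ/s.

Extent of reaction ξ = 0.769 × 85.9 = 66.057 mol/min
Reaction term: ξ·ΔH°_rxn = 66.057 × -115 = -7596.6 kJ/min
Sensible, feed 42.8→25 °C: -253.82 kJ/min
Outlet flows (mol/min): A 19.843, H₂ 19.843, B 66.057
Sensible, products 25→214 °C: 2844.8 kJ/min
Q = ΔH = -5005.5 kJ/min = -83.426 kW
Heat removed = 83.426 kJ/s

Q_out = 83.4 kJ/s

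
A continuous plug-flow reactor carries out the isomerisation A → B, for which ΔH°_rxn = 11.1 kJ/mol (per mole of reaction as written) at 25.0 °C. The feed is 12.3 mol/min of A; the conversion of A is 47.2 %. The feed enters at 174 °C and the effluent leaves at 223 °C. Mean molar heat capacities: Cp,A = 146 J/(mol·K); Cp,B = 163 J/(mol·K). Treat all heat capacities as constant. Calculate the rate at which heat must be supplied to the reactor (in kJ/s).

Extent of reaction ξ = 0.472 × 12.3 = 5.8056 mol/min
Reaction term: ξ·ΔH°_rxn = 5.8056 × 11.1 = 64.442 kJ/min
Sensible, feed 174→25 °C: -267.57 kJ/min
Outlet flows (mol/min): A 6.4944, B 5.8056
Sensible, products 25→223 °C: 375.11 kJ/min
Q = ΔH = 171.98 kJ/min = 2.8663 kW
Heat supplied = 2.8663 kJ/s

Q_in = 2.87 kJ/s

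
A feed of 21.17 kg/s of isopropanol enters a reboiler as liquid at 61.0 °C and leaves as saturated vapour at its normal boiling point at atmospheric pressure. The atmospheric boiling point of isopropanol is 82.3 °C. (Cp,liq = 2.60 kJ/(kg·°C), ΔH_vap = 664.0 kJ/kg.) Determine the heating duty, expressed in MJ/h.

Q = 54800 MJ/h

liquid 61.0→82.3 °C: 55.38 kJ/kg
vaporisation at 82.3 °C: 664 kJ/kg
Δh = 55.38 + 664 = 719.38 kJ/kg
Q = ṁ·Δh = 21.17 kg/s × 719.38 kJ/kg = 15229 kJ/s
|Q| = 15229 kW = 54825 MJ/h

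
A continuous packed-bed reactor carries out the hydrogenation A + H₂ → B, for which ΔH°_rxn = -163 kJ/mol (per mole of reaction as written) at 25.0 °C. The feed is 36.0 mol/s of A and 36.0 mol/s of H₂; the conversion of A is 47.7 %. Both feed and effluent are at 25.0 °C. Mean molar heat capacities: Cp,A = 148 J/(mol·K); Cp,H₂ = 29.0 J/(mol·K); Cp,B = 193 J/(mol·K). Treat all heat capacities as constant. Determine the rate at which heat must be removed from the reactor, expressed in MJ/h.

Q_out = 10100 MJ/h

Extent of reaction ξ = 0.477 × 36.0 = 17.172 mol/s
Reaction term: ξ·ΔH°_rxn = 17.172 × -163 = -2799 kJ/s
Q = ΔH = -2799 kJ/s = -2799 kW
Heat removed = 10077 MJ/h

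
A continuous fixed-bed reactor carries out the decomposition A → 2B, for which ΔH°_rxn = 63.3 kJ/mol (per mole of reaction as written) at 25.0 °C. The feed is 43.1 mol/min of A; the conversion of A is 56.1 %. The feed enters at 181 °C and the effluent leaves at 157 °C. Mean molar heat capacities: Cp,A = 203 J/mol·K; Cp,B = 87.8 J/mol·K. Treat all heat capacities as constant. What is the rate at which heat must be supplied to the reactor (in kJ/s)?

Extent of reaction ξ = 0.561 × 43.1 = 24.179 mol/min
Reaction term: ξ·ΔH°_rxn = 24.179 × 63.3 = 1530.5 kJ/min
Sensible, feed 181→25 °C: -1364.9 kJ/min
Outlet flows (mol/min): A 18.921, B 48.358
Sensible, products 25→157 °C: 1067.5 kJ/min
Q = ΔH = 1233.1 kJ/min = 20.552 kW
Heat supplied = 20.552 kJ/s

Q_in = 20.6 kJ/s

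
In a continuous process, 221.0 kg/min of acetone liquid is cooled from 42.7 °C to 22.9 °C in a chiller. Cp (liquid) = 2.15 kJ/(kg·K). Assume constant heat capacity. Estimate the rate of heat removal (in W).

Q = ṁ·Cp·ΔT = 221.0 × 2.15 × (22.9 − 42.7) = -9408 kJ/min
Converting: 9408 / 60 s = 156.8 kW
Cooling duty = 156800 W

Q_c = 157000 W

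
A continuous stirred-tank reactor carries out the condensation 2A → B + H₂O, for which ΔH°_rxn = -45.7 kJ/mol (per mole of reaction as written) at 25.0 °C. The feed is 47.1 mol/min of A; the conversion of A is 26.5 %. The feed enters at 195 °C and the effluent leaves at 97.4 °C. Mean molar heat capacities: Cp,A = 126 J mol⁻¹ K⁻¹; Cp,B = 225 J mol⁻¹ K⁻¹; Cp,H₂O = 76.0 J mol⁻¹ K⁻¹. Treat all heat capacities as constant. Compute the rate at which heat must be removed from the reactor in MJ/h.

Q_out = 50.5 MJ/h

Extent of reaction ξ = 0.265 × 47.1 / 2 = 6.2408 mol/min
Reaction term: ξ·ΔH°_rxn = 6.2408 × -45.7 = -285.2 kJ/min
Sensible, feed 195→25 °C: -1008.9 kJ/min
Outlet flows (mol/min): A 34.618, B 6.2408, H₂O 6.2408
Sensible, products 25→97.4 °C: 451.8 kJ/min
Q = ΔH = -842.28 kJ/min = -14.038 kW
Heat removed = 50.537 MJ/h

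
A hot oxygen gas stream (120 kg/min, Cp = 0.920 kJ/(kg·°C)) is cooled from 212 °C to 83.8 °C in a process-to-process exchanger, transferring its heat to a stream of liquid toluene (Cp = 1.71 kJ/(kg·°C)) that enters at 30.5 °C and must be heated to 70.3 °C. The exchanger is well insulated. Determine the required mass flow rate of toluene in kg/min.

Heat released by hot stream: Q = 120 × 0.920 × (212 − 83.8) = 14153 kJ/min
Energy balance on cold side (adiabatic exchanger): Q = ṁ_c·Cp_c·(T_c,out − T_c,in)
ṁ_c = 14153 / [1.71 × (70.3 − 30.5)] = 207.96 kg/min

ṁ_c = 208 kg/min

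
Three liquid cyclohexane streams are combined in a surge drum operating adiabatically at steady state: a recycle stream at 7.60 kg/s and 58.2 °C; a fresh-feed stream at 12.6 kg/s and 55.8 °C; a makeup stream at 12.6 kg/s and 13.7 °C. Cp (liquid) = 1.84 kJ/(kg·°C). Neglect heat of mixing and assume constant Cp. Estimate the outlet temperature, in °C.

Energy balance with Q = 0: Σ ṁᵢCp,ᵢ(T_out − Tᵢ) = 0
T_out = Σ ṁᵢCp,ᵢTᵢ / Σ ṁᵢCp,ᵢ
      = 2425.2 / 60.352 = 40.184 °C

T_out = 40.2 °C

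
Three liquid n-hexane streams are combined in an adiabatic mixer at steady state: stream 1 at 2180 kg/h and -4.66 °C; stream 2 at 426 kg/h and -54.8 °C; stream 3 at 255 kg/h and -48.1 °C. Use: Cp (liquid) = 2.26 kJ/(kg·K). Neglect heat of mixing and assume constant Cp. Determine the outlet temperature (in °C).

T_out = -16.0 °C

Adiabatic, steady state ⇒ Σ ṁᵢCp,ᵢ(T_out − Tᵢ) = 0
Σ ṁᵢCp,ᵢTᵢ = 2180×2.26×-4.66 + 426×2.26×-54.8 + 255×2.26×-48.1 = -103440
Σ ṁᵢCp,ᵢ = 2180×2.26 + 426×2.26 + 255×2.26 = 6465.9
T_out = -103440 / 6465.9 = -15.998 °C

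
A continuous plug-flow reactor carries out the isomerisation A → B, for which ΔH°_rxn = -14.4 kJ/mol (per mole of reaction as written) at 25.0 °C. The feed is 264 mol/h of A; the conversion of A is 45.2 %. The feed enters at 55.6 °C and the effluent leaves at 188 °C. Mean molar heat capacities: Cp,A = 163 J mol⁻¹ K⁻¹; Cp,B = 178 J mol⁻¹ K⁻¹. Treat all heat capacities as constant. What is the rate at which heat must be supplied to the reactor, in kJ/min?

Q_in = 71.2 kJ/min

Extent of reaction ξ = 0.452 × 264 = 119.33 mol/h
Reaction term: ξ·ΔH°_rxn = 119.33 × -14.4 = -1718.3 kJ/h
Sensible, feed 55.6→25 °C: -1316.8 kJ/h
Outlet flows (mol/h): A 144.67, B 119.33
Sensible, products 25→188 °C: 7306 kJ/h
Q = ΔH = 4270.9 kJ/h = 1.1864 kW
Heat supplied = 71.181 kJ/min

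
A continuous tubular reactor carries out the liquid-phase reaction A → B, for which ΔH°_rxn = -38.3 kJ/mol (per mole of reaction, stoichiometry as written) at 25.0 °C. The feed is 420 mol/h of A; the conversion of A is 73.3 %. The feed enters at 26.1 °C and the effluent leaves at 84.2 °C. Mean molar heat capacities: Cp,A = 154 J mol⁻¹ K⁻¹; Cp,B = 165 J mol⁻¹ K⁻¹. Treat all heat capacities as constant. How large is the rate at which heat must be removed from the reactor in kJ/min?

Extent of reaction ξ = 0.733 × 420 = 307.86 mol/h
Reaction term: ξ·ΔH°_rxn = 307.86 × -38.3 = -11791 kJ/h
Sensible, feed 26.1→25 °C: -71.148 kJ/h
Outlet flows (mol/h): A 112.14, B 307.86
Sensible, products 25→84.2 °C: 4029.5 kJ/h
Q = ΔH = -7832.7 kJ/h = -2.1757 kW
Heat removed = 130.54 kJ/min

Q_out = 131 kJ/min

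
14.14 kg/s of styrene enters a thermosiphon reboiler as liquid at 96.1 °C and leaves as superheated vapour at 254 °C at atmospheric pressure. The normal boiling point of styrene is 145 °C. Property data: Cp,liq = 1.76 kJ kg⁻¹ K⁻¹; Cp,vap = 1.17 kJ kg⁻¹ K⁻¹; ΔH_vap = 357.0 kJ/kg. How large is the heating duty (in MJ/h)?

Q = 29000 MJ/h

liquid 96.1→145 °C: 86.064 kJ/kg
vaporisation at 145 °C: 357 kJ/kg
vapour 145→254 °C: 127.53 kJ/kg
Δh = 86.064 + 357 + 127.53 = 570.59 kJ/kg
Q = ṁ·Δh = 14.14 kg/s × 570.59 kJ/kg = 8068.2 kJ/s
|Q| = 8068.2 kW = 29046 MJ/h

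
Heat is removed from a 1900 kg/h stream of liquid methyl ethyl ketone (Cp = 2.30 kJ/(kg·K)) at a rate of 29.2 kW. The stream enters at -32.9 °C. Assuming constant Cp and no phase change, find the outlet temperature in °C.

T_out = -57.0 °C

Q = 29.2 kW = 105120 kJ/h
ΔT = Q/(ṁ·Cp) = 105120/(1900×2.30) = 24.055 K
T_out = -32.9 − 24.055 = -56.955 °C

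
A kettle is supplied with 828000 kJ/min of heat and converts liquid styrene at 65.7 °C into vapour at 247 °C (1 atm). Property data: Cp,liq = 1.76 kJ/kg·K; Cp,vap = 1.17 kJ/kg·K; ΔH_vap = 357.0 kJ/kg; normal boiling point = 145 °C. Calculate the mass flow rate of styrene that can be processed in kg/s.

ṁ = 22.4 kg/s

Δh = 1.76×(145−65.7) + 357.0 + 1.17×(247−145) = 615.91 kJ/kg
Q = 828000 kJ/min = 13800 kJ/s = 13800 kJ/s
ṁ = Q/Δh = 13800 / 615.91 = 22.406 kg/s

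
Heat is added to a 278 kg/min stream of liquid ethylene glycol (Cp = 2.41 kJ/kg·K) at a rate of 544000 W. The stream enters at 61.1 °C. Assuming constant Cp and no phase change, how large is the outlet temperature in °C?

T_out = 110 °C

Q = 544000 W = 32640 kJ/min
ΔT = Q/(ṁ·Cp) = 32640/(278×2.41) = 48.718 K
T_out = 61.1 + 48.718 = 109.82 °C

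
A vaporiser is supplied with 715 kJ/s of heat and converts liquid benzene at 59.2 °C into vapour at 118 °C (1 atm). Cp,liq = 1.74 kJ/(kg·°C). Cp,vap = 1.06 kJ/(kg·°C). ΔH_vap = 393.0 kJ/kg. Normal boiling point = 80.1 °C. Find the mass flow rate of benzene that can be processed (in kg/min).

Δh = 1.74×(80.1−59.2) + 393.0 + 1.06×(118−80.1) = 469.54 kJ/kg
Q = 715 kJ/s = 715 kJ/s = 42900 kJ/min
ṁ = Q/Δh = 42900 / 469.54 = 91.366 kg/min

ṁ = 91.4 kg/min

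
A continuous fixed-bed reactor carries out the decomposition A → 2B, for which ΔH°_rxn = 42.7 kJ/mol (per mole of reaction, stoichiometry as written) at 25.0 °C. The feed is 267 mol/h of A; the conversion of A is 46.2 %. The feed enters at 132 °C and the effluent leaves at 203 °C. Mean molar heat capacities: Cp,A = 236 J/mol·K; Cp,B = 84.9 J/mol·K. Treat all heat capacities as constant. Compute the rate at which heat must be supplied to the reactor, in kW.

Q_in = 2.30 kW

Extent of reaction ξ = 0.462 × 267 = 123.35 mol/h
Reaction term: ξ·ΔH°_rxn = 123.35 × 42.7 = 5267.2 kJ/h
Sensible, feed 132→25 °C: -6742.3 kJ/h
Outlet flows (mol/h): A 143.65, B 246.71
Sensible, products 25→203 °C: 9762.6 kJ/h
Q = ΔH = 8287.5 kJ/h = 2.3021 kW
Heat supplied = 2.3021 kW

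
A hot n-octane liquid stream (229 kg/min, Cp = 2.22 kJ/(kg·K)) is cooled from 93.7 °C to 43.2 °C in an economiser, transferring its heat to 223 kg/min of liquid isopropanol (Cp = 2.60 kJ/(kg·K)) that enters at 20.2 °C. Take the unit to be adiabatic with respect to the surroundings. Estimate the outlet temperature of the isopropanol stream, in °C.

Heat released by hot stream: Q = 229 × 2.22 × (93.7 − 43.2) = 25673 kJ/min
Energy balance on cold side (adiabatic exchanger): Q = ṁ_c·Cp_c·(T_c,out − T_c,in)
T_c,out = 20.2 + 25673/(223 × 2.60) = 64.479 °C

T_c,out = 64.5 °C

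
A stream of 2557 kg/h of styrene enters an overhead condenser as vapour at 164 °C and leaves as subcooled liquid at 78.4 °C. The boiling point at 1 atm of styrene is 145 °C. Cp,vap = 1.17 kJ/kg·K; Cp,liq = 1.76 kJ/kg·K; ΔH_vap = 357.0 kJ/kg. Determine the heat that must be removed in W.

Q_c = 353000 W

vapour 164→145 °C: -22.23 kJ/kg
condensation at 145 °C: -357 kJ/kg
liquid 145→78.4 °C: -117.22 kJ/kg
Δh = -22.23 + -357 + -117.22 = -496.45 kJ/kg
Q = ṁ·Δh = 2557 kg/h × -496.45 kJ/kg = -1.2694e+06 kJ/h
|Q| = 352.61 kW = 352610 W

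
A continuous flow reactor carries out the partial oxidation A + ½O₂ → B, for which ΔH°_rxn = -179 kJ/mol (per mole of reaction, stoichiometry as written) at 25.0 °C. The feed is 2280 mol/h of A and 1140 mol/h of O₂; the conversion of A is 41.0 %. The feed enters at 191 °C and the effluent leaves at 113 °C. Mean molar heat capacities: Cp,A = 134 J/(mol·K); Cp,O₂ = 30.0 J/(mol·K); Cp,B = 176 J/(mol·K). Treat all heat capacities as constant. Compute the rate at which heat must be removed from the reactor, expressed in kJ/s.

Extent of reaction ξ = 0.410 × 2280 = 934.8 mol/h
Reaction term: ξ·ΔH°_rxn = 934.8 × -179 = -167330 kJ/h
Sensible, feed 191→25 °C: -56394 kJ/h
Outlet flows (mol/h): A 1345.2, O₂ 672.6, B 934.8
Sensible, products 25→113 °C: 32116 kJ/h
Q = ΔH = -191610 kJ/h = -53.224 kW
Heat removed = 53.224 kJ/s

Q_out = 53.2 kJ/s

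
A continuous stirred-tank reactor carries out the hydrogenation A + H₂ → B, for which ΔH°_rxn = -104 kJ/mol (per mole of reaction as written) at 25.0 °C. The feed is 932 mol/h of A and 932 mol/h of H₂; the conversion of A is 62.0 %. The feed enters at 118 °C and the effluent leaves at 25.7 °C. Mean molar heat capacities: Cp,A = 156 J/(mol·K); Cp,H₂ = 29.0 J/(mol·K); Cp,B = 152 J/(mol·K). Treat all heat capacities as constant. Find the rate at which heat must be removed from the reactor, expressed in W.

Extent of reaction ξ = 0.620 × 932 = 577.84 mol/h
Reaction term: ξ·ΔH°_rxn = 577.84 × -104 = -60095 kJ/h
Sensible, feed 118→25 °C: -16035 kJ/h
Outlet flows (mol/h): A 354.16, H₂ 354.16, B 577.84
Sensible, products 25→25.7 °C: 107.35 kJ/h
Q = ΔH = -76023 kJ/h = -21.118 kW
Heat removed = 21118 W

Q_out = 21100 W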